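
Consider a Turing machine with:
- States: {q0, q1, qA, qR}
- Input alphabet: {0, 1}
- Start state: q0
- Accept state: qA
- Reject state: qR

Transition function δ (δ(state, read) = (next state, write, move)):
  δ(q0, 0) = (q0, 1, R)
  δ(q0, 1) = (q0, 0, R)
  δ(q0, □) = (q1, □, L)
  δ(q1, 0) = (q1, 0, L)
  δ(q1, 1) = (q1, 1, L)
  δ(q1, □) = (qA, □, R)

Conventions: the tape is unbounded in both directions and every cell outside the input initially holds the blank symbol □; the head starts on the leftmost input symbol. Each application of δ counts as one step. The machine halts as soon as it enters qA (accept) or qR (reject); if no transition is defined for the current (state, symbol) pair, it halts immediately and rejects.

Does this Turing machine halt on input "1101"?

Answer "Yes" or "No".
Step 0: [q0]1101 (head at position 0)
Step 1: δ(q0, 1) = (q0, 0, R)  ⊢  0[q0]101 (head at position 1)
Step 2: δ(q0, 1) = (q0, 0, R)  ⊢  00[q0]01 (head at position 2)
Step 3: δ(q0, 0) = (q0, 1, R)  ⊢  001[q0]1 (head at position 3)
Step 4: δ(q0, 1) = (q0, 0, R)  ⊢  0010[q0]□ (head at position 4)
Step 5: δ(q0, □) = (q1, □, L)  ⊢  001[q1]0□ (head at position 3)
Step 6: δ(q1, 0) = (q1, 0, L)  ⊢  00[q1]10□ (head at position 2)
Step 7: δ(q1, 1) = (q1, 1, L)  ⊢  0[q1]010□ (head at position 1)
Step 8: δ(q1, 0) = (q1, 0, L)  ⊢  [q1]0010□ (head at position 0)
Step 9: δ(q1, 0) = (q1, 0, L)  ⊢  [q1]□0010□ (head at position -1)
Step 10: δ(q1, □) = (qA, □, R)  ⊢  □[qA]0010□ (head at position 0)
The machine is in qA, so it halts and accepts.
It halts after 10 steps.

Final answer: Yes - halts after 10 steps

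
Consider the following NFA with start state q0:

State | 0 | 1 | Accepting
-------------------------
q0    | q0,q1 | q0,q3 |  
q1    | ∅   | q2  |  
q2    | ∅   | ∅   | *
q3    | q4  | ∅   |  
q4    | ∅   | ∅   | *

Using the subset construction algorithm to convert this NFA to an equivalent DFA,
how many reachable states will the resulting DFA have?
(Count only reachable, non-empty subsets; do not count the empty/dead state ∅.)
Start subset: {q0}
{q0}: on 0 → {q0, q1}, on 1 → {q0, q3}
{q0, q1}: on 0 → {q0, q1}, on 1 → {q0, q2, q3}
{q0, q3}: on 0 → {q0, q1, q4}, on 1 → {q0, q3}
{q0, q2, q3}: on 0 → {q0, q1, q4}, on 1 → {q0, q3}
{q0, q1, q4}: on 0 → {q0, q1}, on 1 → {q0, q2, q3}
Reachable non-empty subsets: {q0}, {q0, q1}, {q0, q3}, {q0, q2, q3}, {q0, q1, q4} — 5 in total.

Final answer: 5 states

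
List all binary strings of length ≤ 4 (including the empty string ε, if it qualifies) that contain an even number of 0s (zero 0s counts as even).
Checking every binary string of length 0 to 4:
  Length 0: accepted: ε | rejected: (none)
  Length 1: accepted: 1 | rejected: 0
  Length 2: accepted: 00, 11 | rejected: 01, 10
  Length 3: accepted: 001, 010, 100, 111 | rejected: 000, 011, 101, 110
  Length 4: accepted: 0000, 0011, 0101, 0110, 1001, 1010, 1100, 1111 | rejected: 0001, 0010, 0100, 0111, 1000, 1011, 1101, 1110
Total: 16 string(s).

Final answer: ε, 1, 00, 11, 001, 010, 100, 111, 0000, 0011, 0101, 0110, 1001, 1010, 1100, 1111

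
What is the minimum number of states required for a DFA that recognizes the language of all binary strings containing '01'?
Language: binary strings containing '01'
Lower bound (Myhill–Nerode): the prefixes ε, 0, 01 are pairwise distinguishable:
  ε vs 01: suffix ε distinguishes them (ε is rejected, 01 is accepted)
  0 vs 01: suffix ε distinguishes them (0 is rejected, 01 is accepted)
  ε vs 0: suffix 1 distinguishes them (ε·1 = 1 is rejected, 0·1 = 01 is accepted)
So any DFA needs at least 3 states.
Upper bound: a DFA with 3 states exists (one state per class above: 'no progress', 'last symbol 0', and 'seen 01' (accepting sink)).
Minimum states: 3

Final answer: 3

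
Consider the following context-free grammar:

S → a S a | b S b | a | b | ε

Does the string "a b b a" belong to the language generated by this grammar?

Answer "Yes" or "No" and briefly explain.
A derivation exists: S ⇒ a S a ⇒ a b S b a ⇒ a b b a (using S → a S a, S → b S b, then S → ε).

Final answer: Yes - a valid derivation exists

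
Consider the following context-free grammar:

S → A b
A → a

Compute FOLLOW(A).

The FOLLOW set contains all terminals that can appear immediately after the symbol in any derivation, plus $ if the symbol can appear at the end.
A occurs only in S → A b, where it is immediately followed by the terminal b. So FOLLOW(A) = {b}.

Final answer: {b}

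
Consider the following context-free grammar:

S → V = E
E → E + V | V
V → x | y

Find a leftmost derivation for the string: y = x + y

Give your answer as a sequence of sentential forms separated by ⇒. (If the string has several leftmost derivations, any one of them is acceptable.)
Start with S.
Step 1: the leftmost non-terminal is S; apply S → V = E:  V = E
Step 2: the leftmost non-terminal is V; apply V → y:  y = E
Step 3: the leftmost non-terminal is E; apply E → E + V:  y = E + V
Step 4: the leftmost non-terminal is E; apply E → V:  y = V + V
Step 5: the leftmost non-terminal is V; apply V → x:  y = x + V
Step 6: the leftmost non-terminal is V; apply V → y:  y = x + y

Final answer: S ⇒ V = E ⇒ y = E ⇒ y = E + V ⇒ y = V + V ⇒ y = x + V ⇒ y = x + y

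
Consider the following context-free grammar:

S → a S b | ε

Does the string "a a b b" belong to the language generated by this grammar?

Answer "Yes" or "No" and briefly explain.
A derivation exists: S ⇒ a S b ⇒ a a S b b ⇒ a a b b (using S → a S b twice, then S → ε).

Final answer: Yes - a valid derivation exists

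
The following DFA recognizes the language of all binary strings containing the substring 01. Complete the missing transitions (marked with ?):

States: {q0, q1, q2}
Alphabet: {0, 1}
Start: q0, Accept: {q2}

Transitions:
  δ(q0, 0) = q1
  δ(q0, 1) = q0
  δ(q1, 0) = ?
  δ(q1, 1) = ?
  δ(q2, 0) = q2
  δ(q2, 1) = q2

What each state remembers (consistent with the given transitions and accept states):
  q0: 01 not seen yet and the last symbol was not 0
  q1: 01 not seen yet and the last symbol was 0
  q2: the substring 01 has already been seen
Filling in the missing entries:
  δ(q1, 0): in q1 (01 not seen yet and the last symbol was 0), after reading 0 we have: 01 not seen yet and the last symbol was 0 → q1
  δ(q1, 1): in q1 (01 not seen yet and the last symbol was 0), after reading 1 we have: the substring 01 has already been seen → q2

Final answer: δ(q1, 0) = q1; δ(q1, 1) = q2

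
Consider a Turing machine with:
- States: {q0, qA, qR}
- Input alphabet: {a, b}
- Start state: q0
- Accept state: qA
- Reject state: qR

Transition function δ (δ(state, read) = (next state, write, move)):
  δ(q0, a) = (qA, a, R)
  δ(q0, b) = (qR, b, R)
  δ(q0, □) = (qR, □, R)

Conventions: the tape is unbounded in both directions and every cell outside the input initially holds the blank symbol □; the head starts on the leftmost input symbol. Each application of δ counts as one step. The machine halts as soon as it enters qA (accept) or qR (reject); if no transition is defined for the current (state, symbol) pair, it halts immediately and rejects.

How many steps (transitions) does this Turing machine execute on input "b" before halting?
Step 0: [q0]b (head at position 0)
Step 1: δ(q0, b) = (qR, b, R)  ⊢  b[qR]□ (head at position 1)
The machine is in qR, so it halts and rejects.
Number of transitions executed: 1.

Final answer: 1 steps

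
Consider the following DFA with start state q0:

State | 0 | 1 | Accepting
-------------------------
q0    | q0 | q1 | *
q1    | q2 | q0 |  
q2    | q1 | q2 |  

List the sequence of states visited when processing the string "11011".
q0 → q1 → q0 → q0 → q1 → q0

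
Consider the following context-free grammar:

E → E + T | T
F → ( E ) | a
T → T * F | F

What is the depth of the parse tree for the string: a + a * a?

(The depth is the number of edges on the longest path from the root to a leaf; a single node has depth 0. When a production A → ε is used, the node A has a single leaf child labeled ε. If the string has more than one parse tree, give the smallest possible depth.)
The grammar is unambiguous; the parse tree of a + a * a is:
E → E + T at the root (depth 0).
  Left E (depth 1) → T (2) → F (3) → a (4).
  Right T (depth 1) → T * F; that T (2) → F (3) → a (4); F (2) → a (3).
The longest root-to-leaf paths have 4 edges.
Depth = 4.

Final answer: 4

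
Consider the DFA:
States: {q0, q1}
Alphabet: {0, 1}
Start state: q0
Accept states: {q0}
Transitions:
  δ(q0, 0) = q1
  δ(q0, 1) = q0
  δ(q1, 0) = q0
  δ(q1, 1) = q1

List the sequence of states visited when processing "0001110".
Starting at q0
Read '0': q0 -> q1
Read '0': q1 -> q0
Read '0': q0 -> q1
Read '1': q1 -> q1
Read '1': q1 -> q1
Read '1': q1 -> q1
Read '0': q1 -> q0

Final answer: q0 -> q1 -> q0 -> q1 -> q1 -> q1 -> q1 -> q0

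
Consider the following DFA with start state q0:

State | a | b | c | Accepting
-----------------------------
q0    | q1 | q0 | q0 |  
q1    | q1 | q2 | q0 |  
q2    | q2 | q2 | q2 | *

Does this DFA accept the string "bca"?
Start in q0.
Read 'b': q0 → q0
Read 'c': q0 → q0
Read 'a': q0 → q1
Final state q1 is not accepting, so the string is rejected.

Final answer: No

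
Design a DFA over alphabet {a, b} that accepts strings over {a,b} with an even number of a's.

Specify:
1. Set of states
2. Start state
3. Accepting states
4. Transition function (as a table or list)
One valid DFA (any DFA recognizing the same language is acceptable):
States: {q0, q1}
Start: q0
Accepting: {q0}
Transitions (accepting states marked with *):
State | a | b | Accepting
-------------------------
q0    | q1 | q0 | *
q1    | q0 | q1 |  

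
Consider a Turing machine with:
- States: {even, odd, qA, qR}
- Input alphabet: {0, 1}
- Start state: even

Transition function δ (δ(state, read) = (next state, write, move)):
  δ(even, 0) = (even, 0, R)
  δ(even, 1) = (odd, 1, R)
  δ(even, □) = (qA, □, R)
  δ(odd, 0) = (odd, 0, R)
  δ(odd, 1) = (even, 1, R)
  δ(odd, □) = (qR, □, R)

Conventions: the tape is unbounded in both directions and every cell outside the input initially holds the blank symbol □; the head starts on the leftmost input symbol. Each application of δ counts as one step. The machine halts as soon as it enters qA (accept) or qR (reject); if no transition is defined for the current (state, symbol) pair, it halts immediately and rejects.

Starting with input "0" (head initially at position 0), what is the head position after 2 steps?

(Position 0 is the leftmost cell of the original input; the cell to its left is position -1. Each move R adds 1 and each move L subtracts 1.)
Step 0: [even]0 (head at position 0)
Step 1: δ(even, 0) = (even, 0, R)  ⊢  0[even]□ (head at position 1)
Step 2: δ(even, □) = (qA, □, R)  ⊢  0□[qA]□ (head at position 2)
Head position after 2 steps: 2

Final answer: Position 2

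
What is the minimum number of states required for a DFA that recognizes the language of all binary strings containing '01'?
Language: binary strings containing '01'
Lower bound (Myhill–Nerode): the prefixes ε, 0, 01 are pairwise distinguishable:
  ε vs 01: suffix ε distinguishes them (ε is rejected, 01 is accepted)
  0 vs 01: suffix ε distinguishes them (0 is rejected, 01 is accepted)
  ε vs 0: suffix 1 distinguishes them (ε·1 = 1 is rejected, 0·1 = 01 is accepted)
So any DFA needs at least 3 states.
Upper bound: a DFA with 3 states exists (one state per class above: 'no progress', 'last symbol 0', and 'seen 01' (accepting sink)).
Minimum states: 3

Final answer: 3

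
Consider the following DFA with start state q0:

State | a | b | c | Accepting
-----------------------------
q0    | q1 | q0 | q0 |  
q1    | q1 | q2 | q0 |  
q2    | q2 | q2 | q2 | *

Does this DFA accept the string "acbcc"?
Start in q0.
Read 'a': q0 → q1
Read 'c': q1 → q0
Read 'b': q0 → q0
Read 'c': q0 → q0
Read 'c': q0 → q0
Final state q0 is not accepting, so the string is rejected.

Final answer: No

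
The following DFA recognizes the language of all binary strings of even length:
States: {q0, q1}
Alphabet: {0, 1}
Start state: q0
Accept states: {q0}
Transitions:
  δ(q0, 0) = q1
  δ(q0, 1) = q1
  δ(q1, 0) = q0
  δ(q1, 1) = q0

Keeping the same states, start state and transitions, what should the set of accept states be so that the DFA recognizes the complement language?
The DFA is complete (every state has a transition on every symbol), so the complement
is recognized by the same DFA with accepting and non-accepting states swapped.
Original accept states: {q0}
Complement accept states = All states - Original accept states
= {q0, q1} - {q0}
= {q1}
Complement language: strings of ODD length

Final answer: {q1}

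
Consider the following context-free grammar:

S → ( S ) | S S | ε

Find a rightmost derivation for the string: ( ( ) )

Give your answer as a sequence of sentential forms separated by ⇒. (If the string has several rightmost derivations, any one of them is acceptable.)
Start with S.
Step 1: the rightmost non-terminal is S; apply S → ( S ):  ( S )
Step 2: the rightmost non-terminal is S; apply S → ( S ):  ( ( S ) )
Step 3: the rightmost non-terminal is S; apply S → ε:  ( ( ) )

Final answer: S ⇒ ( S ) ⇒ ( ( S ) ) ⇒ ( ( ) )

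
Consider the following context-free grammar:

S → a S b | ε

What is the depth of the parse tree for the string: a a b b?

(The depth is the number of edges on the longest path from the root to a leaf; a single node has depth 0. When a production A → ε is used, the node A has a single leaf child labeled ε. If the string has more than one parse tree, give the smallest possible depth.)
The only parse tree applies S → a S b 2 times (once per matching a…b pair) and then S → ε.
The S nodes sit at depths 0, 1, …, 2; the innermost S (depth 2) has the single child ε at depth 3.
The terminal leaves a, b are at depths 1..2, so the longest root-to-leaf path is S → S → … → S → ε with 3 edges.
Depth = 3.

Final answer: 3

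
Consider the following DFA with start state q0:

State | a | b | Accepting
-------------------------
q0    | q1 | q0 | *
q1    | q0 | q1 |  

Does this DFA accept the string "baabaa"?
Start in q0.
Read 'b': q0 → q0
Read 'a': q0 → q1
Read 'a': q1 → q0
Read 'b': q0 → q0
Read 'a': q0 → q1
Read 'a': q1 → q0
Final state q0 is accepting, so the string is accepted.

Final answer: Yes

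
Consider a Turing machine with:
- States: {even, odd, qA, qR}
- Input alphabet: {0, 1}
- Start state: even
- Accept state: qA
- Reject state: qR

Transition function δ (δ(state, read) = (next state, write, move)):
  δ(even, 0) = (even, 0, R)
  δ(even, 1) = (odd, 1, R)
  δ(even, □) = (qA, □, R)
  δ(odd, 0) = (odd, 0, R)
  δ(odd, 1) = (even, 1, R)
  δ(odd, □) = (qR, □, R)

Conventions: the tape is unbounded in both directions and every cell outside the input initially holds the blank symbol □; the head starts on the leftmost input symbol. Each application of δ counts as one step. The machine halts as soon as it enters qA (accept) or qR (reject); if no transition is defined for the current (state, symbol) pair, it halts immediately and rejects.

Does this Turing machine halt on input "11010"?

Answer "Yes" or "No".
Step 0: [even]11010 (head at position 0)
Step 1: δ(even, 1) = (odd, 1, R)  ⊢  1[odd]1010 (head at position 1)
Step 2: δ(odd, 1) = (even, 1, R)  ⊢  11[even]010 (head at position 2)
Step 3: δ(even, 0) = (even, 0, R)  ⊢  110[even]10 (head at position 3)
Step 4: δ(even, 1) = (odd, 1, R)  ⊢  1101[odd]0 (head at position 4)
Step 5: δ(odd, 0) = (odd, 0, R)  ⊢  11010[odd]□ (head at position 5)
Step 6: δ(odd, □) = (qR, □, R)  ⊢  11010□[qR]□ (head at position 6)
The machine is in qR, so it halts and rejects.
It halts after 6 steps.

Final answer: Yes - halts after 6 steps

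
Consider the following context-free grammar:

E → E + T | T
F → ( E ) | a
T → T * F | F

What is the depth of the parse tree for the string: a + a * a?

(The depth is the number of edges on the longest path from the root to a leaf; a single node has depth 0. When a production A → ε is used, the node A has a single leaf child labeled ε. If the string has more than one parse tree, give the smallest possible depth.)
The grammar is unambiguous; the parse tree of a + a * a is:
E → E + T at the root (depth 0).
  Left E (depth 1) → T (2) → F (3) → a (4).
  Right T (depth 1) → T * F; that T (2) → F (3) → a (4); F (2) → a (3).
The longest root-to-leaf paths have 4 edges.
Depth = 4.

Final answer: 4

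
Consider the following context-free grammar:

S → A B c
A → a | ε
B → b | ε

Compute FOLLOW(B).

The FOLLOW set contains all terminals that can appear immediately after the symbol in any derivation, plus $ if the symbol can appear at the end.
B occurs in S → A B c, immediately followed by the terminal c. So FOLLOW(B) = {c}.

Final answer: {c}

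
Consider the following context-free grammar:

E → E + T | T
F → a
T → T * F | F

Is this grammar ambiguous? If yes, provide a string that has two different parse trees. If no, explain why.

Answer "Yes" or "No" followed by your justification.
This is the standard stratified expression grammar: '+' is introduced only by the left-recursive rule E → E + T and '*' only by the left-recursive rule T → T * F, with F → a. For any string, the last '+' must be the one produced at the root E (everything after it is a T containing no '+'), and likewise within each T the last '*' is produced at its root. This fixes the parse tree uniquely (left-associative, '*' binding tighter than '+'), so every string has exactly one parse tree.

Final answer: No - the grammar is unambiguous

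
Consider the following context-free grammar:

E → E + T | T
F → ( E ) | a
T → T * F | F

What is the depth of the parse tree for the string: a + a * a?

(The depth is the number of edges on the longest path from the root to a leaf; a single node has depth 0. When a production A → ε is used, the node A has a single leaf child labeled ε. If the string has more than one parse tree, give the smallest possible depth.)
The grammar is unambiguous; the parse tree of a + a * a is:
E → E + T at the root (depth 0).
  Left E (depth 1) → T (2) → F (3) → a (4).
  Right T (depth 1) → T * F; that T (2) → F (3) → a (4); F (2) → a (3).
The longest root-to-leaf paths have 4 edges.
Depth = 4.

Final answer: 4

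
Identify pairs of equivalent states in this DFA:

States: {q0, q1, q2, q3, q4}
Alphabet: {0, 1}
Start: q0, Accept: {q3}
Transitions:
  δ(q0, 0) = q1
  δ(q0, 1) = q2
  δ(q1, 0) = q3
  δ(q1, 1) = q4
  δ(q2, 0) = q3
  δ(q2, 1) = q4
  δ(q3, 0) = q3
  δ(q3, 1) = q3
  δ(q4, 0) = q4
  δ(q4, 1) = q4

Using the table-filling algorithm:
Round 0 – mark pairs where exactly one state is accepting: (q0,q3), (q1,q3), (q2,q3), (q3,q4)
Round 1 – newly marked: (q0,q1) [on 0: q1 vs q3, already marked]; (q0,q2) [on 0: q1 vs q3, already marked]; (q1,q4) [on 0: q3 vs q4, already marked]; (q2,q4) [on 0: q3 vs q4, already marked]
Round 2 – newly marked: (q0,q4) [on 0: q1 vs q4, already marked]
No further pairs can be marked.
(q1, q2) unmarked: δ(q1,0)=q3, δ(q2,0)=q3; δ(q1,1)=q4, δ(q2,1)=q4 → equivalent
Equivalent pairs: (q1, q2)

Final answer: Equivalent pairs: (q1, q2)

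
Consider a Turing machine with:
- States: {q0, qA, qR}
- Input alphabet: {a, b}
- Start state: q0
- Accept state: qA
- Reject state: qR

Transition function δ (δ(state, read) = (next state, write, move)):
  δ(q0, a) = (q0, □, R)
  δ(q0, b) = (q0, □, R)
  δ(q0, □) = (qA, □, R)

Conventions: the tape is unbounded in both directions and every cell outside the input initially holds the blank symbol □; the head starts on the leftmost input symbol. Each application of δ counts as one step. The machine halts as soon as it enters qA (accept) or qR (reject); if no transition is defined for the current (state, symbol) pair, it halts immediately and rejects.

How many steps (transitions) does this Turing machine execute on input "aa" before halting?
Step 0: [q0]aa (head at position 0)
Step 1: δ(q0, a) = (q0, □, R)  ⊢  □[q0]a (head at position 1)
Step 2: δ(q0, a) = (q0, □, R)  ⊢  □□[q0]□ (head at position 2)
Step 3: δ(q0, □) = (qA, □, R)  ⊢  □□□[qA]□ (head at position 3)
The machine is in qA, so it halts and accepts.
Number of transitions executed: 3.

Final answer: 3 steps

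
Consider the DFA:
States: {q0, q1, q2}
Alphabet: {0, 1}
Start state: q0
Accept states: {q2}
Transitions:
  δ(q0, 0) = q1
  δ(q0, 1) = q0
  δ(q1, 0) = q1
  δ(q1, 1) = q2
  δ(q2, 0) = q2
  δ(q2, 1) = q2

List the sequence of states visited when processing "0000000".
Starting at q0
Read '0': q0 -> q1
Read '0': q1 -> q1
Read '0': q1 -> q1
Read '0': q1 -> q1
Read '0': q1 -> q1
Read '0': q1 -> q1
Read '0': q1 -> q1

Final answer: q0 -> q1 -> q1 -> q1 -> q1 -> q1 -> q1 -> q1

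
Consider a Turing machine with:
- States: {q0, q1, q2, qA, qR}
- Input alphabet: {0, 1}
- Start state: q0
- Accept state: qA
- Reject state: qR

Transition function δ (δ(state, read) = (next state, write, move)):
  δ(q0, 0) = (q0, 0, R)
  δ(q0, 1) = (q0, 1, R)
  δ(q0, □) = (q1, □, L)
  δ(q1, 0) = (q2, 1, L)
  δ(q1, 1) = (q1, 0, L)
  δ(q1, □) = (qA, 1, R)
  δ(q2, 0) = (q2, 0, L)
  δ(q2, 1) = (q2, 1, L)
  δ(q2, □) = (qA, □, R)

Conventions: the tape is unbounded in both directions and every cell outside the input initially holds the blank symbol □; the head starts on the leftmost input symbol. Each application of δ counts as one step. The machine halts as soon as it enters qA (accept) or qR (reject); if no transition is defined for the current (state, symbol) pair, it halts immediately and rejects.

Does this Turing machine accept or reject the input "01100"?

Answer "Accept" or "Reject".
Step 0: [q0]01100 (head at position 0)
Step 1: δ(q0, 0) = (q0, 0, R)  ⊢  0[q0]1100 (head at position 1)
Step 2: δ(q0, 1) = (q0, 1, R)  ⊢  01[q0]100 (head at position 2)
Step 3: δ(q0, 1) = (q0, 1, R)  ⊢  011[q0]00 (head at position 3)
Step 4: δ(q0, 0) = (q0, 0, R)  ⊢  0110[q0]0 (head at position 4)
Step 5: δ(q0, 0) = (q0, 0, R)  ⊢  01100[q0]□ (head at position 5)
Step 6: δ(q0, □) = (q1, □, L)  ⊢  0110[q1]0□ (head at position 4)
Step 7: δ(q1, 0) = (q2, 1, L)  ⊢  011[q2]01□ (head at position 3)
Step 8: δ(q2, 0) = (q2, 0, L)  ⊢  01[q2]101□ (head at position 2)
Step 9: δ(q2, 1) = (q2, 1, L)  ⊢  0[q2]1101□ (head at position 1)
Step 10: δ(q2, 1) = (q2, 1, L)  ⊢  [q2]01101□ (head at position 0)
Step 11: δ(q2, 0) = (q2, 0, L)  ⊢  [q2]□01101□ (head at position -1)
Step 12: δ(q2, □) = (qA, □, R)  ⊢  □[qA]01101□ (head at position 0)
The machine is in qA, so it halts and accepts.

Final answer: Accept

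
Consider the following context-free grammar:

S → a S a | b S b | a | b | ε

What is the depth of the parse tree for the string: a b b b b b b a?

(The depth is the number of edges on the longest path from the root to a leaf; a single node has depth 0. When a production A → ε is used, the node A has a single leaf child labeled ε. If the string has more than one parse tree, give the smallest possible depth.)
The string has even length 8, so its (unique) parse tree peels off matching outer symbols: S → a S a, S → b S b, S → b S b, S → b S b, and finally S → ε for the empty middle.
The S nodes are at depths 0..4; the ε leaf under the innermost S is at depth 5 (terminal leaves are at depths 1..4).
Depth = 5.

Final answer: 5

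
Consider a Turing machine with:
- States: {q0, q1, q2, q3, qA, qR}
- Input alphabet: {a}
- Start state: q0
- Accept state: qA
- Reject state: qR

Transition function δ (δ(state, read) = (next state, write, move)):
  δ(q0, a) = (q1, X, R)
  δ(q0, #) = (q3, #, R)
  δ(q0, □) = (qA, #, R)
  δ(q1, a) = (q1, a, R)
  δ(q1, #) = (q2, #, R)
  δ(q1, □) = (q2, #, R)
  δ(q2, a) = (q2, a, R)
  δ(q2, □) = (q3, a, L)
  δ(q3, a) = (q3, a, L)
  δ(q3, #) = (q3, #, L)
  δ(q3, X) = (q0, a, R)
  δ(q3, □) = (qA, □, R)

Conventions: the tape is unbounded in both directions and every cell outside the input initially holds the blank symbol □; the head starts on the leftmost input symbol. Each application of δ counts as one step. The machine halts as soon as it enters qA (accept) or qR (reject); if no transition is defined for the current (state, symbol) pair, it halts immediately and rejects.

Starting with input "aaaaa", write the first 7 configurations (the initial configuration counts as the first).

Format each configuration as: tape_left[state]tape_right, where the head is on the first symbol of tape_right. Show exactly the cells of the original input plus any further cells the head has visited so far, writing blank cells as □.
Step 0: [q0]aaaaa (head at position 0)
Step 1: δ(q0, a) = (q1, X, R)  ⊢  X[q1]aaaa (head at position 1)
Step 2: δ(q1, a) = (q1, a, R)  ⊢  Xa[q1]aaa (head at position 2)
Step 3: δ(q1, a) = (q1, a, R)  ⊢  Xaa[q1]aa (head at position 3)
Step 4: δ(q1, a) = (q1, a, R)  ⊢  Xaaa[q1]a (head at position 4)
Step 5: δ(q1, a) = (q1, a, R)  ⊢  Xaaaa[q1]□ (head at position 5)
Step 6: δ(q1, □) = (q2, #, R)  ⊢  Xaaaa#[q2]□ (head at position 6)

Final answer: [q0]aaaaa ⊢ X[q1]aaaa ⊢ Xa[q1]aaa ⊢ Xaa[q1]aa ⊢ Xaaa[q1]a ⊢ Xaaaa[q1]□ ⊢ Xaaaa#[q2]□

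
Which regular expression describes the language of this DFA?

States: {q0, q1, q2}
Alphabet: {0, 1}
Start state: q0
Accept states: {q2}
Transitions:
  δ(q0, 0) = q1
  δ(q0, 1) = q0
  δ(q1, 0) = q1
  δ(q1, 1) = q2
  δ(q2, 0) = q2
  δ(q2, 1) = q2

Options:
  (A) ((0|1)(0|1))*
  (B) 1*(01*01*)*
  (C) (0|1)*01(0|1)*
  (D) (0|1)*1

Testing sample strings against the DFA:
  '0111' -> accepted
  '00101' -> accepted
  '01010' -> accepted
  '11101' -> accepted
Checking each option for a counterexample:
  (A) ((0|1)(0|1))*: ε is rejected by the DFA but matches the regex → eliminated
  (B) 1*(01*01*)*: ε is rejected by the DFA but matches the regex → eliminated
  (C) (0|1)*01(0|1)*: agrees with the DFA on all strings of length ≤ 4
  (D) (0|1)*1: '1' is rejected by the DFA but matches the regex → eliminated
Only (C) (0|1)*01(0|1)* is consistent with the DFA.

Final answer: (C) (0|1)*01(0|1)*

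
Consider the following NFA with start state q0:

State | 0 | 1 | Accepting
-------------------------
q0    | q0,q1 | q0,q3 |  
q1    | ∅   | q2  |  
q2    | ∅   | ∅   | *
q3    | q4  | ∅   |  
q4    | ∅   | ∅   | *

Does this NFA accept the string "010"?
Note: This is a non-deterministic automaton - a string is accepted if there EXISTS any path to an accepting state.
Track the set of states the NFA could be in: start {q0}
Read '0': {q0} → {q0, q1}
Read '1': {q0, q1} → {q0, q2, q3}
Read '0': {q0, q2, q3} → {q0, q1, q4}
Final set {q0, q1, q4} contains accepting state(s) {q4} → accepted.

Final answer: Yes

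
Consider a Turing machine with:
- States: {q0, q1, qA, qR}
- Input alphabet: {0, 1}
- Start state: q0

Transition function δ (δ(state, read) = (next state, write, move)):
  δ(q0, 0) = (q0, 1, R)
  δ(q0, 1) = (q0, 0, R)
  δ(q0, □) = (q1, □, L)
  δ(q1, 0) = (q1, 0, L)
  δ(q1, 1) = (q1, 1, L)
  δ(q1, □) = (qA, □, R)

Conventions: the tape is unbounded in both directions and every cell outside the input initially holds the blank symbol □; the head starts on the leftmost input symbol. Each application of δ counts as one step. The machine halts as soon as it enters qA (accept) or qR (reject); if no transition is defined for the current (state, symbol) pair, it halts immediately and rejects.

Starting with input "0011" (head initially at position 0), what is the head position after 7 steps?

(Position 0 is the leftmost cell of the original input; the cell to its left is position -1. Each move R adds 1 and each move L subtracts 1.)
Step 0: [q0]0011 (head at position 0)
Step 1: δ(q0, 0) = (q0, 1, R)  ⊢  1[q0]011 (head at position 1)
Step 2: δ(q0, 0) = (q0, 1, R)  ⊢  11[q0]11 (head at position 2)
Step 3: δ(q0, 1) = (q0, 0, R)  ⊢  110[q0]1 (head at position 3)
Step 4: δ(q0, 1) = (q0, 0, R)  ⊢  1100[q0]□ (head at position 4)
Step 5: δ(q0, □) = (q1, □, L)  ⊢  110[q1]0□ (head at position 3)
Step 6: δ(q1, 0) = (q1, 0, L)  ⊢  11[q1]00□ (head at position 2)
Step 7: δ(q1, 0) = (q1, 0, L)  ⊢  1[q1]100□ (head at position 1)
Head position after 7 steps: 1

Final answer: Position 1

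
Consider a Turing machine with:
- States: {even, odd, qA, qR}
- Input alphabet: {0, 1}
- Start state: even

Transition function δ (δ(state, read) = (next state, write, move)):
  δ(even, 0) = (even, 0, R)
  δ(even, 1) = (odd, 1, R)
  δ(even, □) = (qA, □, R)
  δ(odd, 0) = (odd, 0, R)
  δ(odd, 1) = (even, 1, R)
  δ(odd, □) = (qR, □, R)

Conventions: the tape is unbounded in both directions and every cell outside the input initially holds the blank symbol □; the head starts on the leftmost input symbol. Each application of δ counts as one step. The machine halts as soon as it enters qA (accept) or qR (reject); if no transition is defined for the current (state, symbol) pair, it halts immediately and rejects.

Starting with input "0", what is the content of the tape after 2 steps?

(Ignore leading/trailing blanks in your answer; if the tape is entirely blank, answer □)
Step 0: [even]0 (head at position 0)
Step 1: δ(even, 0) = (even, 0, R)  ⊢  0[even]□ (head at position 1)
Step 2: δ(even, □) = (qA, □, R)  ⊢  0□[qA]□ (head at position 2)
Tape after 2 steps (ignoring surrounding blanks): 0

Final answer: Tape: 0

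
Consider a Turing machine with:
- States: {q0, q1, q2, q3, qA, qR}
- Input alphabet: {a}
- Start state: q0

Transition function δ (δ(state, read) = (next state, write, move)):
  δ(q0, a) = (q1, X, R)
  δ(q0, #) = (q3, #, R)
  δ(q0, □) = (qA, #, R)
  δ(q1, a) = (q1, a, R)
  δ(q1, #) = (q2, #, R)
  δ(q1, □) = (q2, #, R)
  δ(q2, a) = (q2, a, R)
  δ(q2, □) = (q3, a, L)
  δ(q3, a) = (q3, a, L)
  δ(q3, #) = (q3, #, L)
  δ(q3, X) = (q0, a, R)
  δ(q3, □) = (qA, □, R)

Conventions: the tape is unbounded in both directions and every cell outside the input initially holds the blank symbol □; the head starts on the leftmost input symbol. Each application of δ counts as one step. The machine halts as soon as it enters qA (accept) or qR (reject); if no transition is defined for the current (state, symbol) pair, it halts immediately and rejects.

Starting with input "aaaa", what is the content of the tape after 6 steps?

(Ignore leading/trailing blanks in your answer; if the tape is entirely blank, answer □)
Step 0: [q0]aaaa (head at position 0)
Step 1: δ(q0, a) = (q1, X, R)  ⊢  X[q1]aaa (head at position 1)
Step 2: δ(q1, a) = (q1, a, R)  ⊢  Xa[q1]aa (head at position 2)
Step 3: δ(q1, a) = (q1, a, R)  ⊢  Xaa[q1]a (head at position 3)
Step 4: δ(q1, a) = (q1, a, R)  ⊢  Xaaa[q1]□ (head at position 4)
Step 5: δ(q1, □) = (q2, #, R)  ⊢  Xaaa#[q2]□ (head at position 5)
Step 6: δ(q2, □) = (q3, a, L)  ⊢  Xaaa[q3]#a (head at position 4)
Tape after 6 steps (ignoring surrounding blanks): Xaaa#a

Final answer: Tape: Xaaa#a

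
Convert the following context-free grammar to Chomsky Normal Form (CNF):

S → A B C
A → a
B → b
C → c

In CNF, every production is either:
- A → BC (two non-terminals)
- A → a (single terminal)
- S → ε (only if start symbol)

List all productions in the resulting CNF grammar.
The grammar has no ε-productions or unit productions to eliminate.
A → a is already in CNF (single terminal) – keep it.
B → b is already in CNF (single terminal) – keep it.
C → c is already in CNF (single terminal) – keep it.
S → A B C has 3 symbols on the right: break it into binary productions S → A X0, X0 → B C.
Resulting CNF grammar (5 productions): A → a; B → b; C → c; S → A X0; X0 → B C

Final answer: A → a; B → b; C → c; S → A X0; X0 → B C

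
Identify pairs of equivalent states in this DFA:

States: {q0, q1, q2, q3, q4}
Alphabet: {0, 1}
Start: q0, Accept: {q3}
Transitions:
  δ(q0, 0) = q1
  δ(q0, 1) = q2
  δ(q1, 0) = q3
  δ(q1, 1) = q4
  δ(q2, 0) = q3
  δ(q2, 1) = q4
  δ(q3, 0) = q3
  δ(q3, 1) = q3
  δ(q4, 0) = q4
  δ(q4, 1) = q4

Using the table-filling algorithm:
Round 0 – mark pairs where exactly one state is accepting: (q0,q3), (q1,q3), (q2,q3), (q3,q4)
Round 1 – newly marked: (q0,q1) [on 0: q1 vs q3, already marked]; (q0,q2) [on 0: q1 vs q3, already marked]; (q1,q4) [on 0: q3 vs q4, already marked]; (q2,q4) [on 0: q3 vs q4, already marked]
Round 2 – newly marked: (q0,q4) [on 0: q1 vs q4, already marked]
No further pairs can be marked.
(q1, q2) unmarked: δ(q1,0)=q3, δ(q2,0)=q3; δ(q1,1)=q4, δ(q2,1)=q4 → equivalent
Equivalent pairs: (q1, q2)

Final answer: Equivalent pairs: (q1, q2)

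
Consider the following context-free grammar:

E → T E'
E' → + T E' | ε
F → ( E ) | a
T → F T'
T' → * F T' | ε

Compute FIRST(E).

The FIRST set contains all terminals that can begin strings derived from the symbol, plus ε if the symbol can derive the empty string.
FIRST(F): F → ( E ) contributes '(' and F → a contributes 'a', so FIRST(F) = {(, a}. F is not nullable.
FIRST(T): T → F T' begins with F, and F is not nullable, so FIRST(T) = FIRST(F) = {(, a}.
FIRST(E): E → T E' begins with T, and T is not nullable, so FIRST(E) = FIRST(T) = {(, a}.

Final answer: {(, a}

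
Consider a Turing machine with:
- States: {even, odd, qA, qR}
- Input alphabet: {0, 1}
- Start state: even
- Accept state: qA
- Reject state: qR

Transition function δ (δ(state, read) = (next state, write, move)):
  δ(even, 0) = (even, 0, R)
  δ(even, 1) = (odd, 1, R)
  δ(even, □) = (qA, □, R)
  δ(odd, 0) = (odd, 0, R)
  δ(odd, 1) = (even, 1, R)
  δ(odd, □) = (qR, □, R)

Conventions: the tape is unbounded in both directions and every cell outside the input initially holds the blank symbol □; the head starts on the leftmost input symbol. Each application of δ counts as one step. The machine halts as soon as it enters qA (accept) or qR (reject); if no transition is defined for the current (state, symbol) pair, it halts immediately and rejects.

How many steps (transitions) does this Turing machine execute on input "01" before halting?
Step 0: [even]01 (head at position 0)
Step 1: δ(even, 0) = (even, 0, R)  ⊢  0[even]1 (head at position 1)
Step 2: δ(even, 1) = (odd, 1, R)  ⊢  01[odd]□ (head at position 2)
Step 3: δ(odd, □) = (qR, □, R)  ⊢  01□[qR]□ (head at position 3)
The machine is in qR, so it halts and rejects.
Number of transitions executed: 3.

Final answer: 3 steps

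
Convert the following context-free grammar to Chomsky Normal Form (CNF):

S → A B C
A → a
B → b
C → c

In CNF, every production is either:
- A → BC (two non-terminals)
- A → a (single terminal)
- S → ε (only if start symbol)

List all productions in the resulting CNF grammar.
The grammar has no ε-productions or unit productions to eliminate.
A → a is already in CNF (single terminal) – keep it.
B → b is already in CNF (single terminal) – keep it.
C → c is already in CNF (single terminal) – keep it.
S → A B C has 3 symbols on the right: break it into binary productions S → A X0, X0 → B C.
Resulting CNF grammar (5 productions): A → a; B → b; C → c; S → A X0; X0 → B C

Final answer: A → a; B → b; C → c; S → A X0; X0 → B C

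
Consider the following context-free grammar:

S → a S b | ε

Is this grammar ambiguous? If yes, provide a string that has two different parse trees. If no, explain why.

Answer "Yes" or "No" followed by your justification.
At every step exactly one production applies: if the remaining string to generate is non-empty it starts with a and ends with b, forcing S → a S b; if it is empty, S → ε is forced. Hence each string a^n b^n has exactly one derivation (S → a S b applied n times, then S → ε) and one parse tree.

Final answer: No - the grammar is unambiguous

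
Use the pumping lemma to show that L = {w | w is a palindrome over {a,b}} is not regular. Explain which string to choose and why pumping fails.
Language: L = {w | w is a palindrome over {a,b}} (strings that read the same forwards and backwards)
Step 1: Assume for contradiction that L is regular, with pumping length p.
Step 2: Choose s = a^p b a^p. Then s ∈ L (it reads the same forwards and backwards) and |s| ≥ p.
Step 3: Consider any decomposition s = xyz with |xy| ≤ p and |y| > 0. Since |xy| ≤ p and the first p symbols of s are all a's, y = a^k for some k with 1 ≤ k ≤ p.
Step 4: Pumping up (i = 2): xy²z = a^(p+k) b a^p. Its reverse is a^p b a^(p+k) ≠ a^(p+k) b a^p (the single b is no longer in the middle), so xy²z is not a palindrome and xy²z ∉ L.
This contradicts the pumping lemma, so L is not regular.

Final answer: Choose s = a^p b a^p. Since |xy| ≤ p, y = a^k with k ≥ 1. Then xy²z = a^(p+k) b a^p is not a palindrome, so ∉ L.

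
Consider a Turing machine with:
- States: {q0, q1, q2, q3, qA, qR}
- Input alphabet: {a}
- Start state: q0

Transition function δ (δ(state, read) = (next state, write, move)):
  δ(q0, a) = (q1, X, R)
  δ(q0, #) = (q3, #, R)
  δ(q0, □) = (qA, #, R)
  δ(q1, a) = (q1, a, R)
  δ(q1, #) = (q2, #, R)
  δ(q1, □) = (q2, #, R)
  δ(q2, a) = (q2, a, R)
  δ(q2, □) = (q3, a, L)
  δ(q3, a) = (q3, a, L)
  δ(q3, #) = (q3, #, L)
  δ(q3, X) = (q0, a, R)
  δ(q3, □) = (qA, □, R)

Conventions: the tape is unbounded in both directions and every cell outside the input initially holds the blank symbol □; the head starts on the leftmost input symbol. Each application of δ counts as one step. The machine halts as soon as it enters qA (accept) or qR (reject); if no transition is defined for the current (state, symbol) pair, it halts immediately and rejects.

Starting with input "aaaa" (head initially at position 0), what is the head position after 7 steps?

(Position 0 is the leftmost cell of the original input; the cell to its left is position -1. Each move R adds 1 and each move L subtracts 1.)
Step 0: [q0]aaaa (head at position 0)
Step 1: δ(q0, a) = (q1, X, R)  ⊢  X[q1]aaa (head at position 1)
Step 2: δ(q1, a) = (q1, a, R)  ⊢  Xa[q1]aa (head at position 2)
Step 3: δ(q1, a) = (q1, a, R)  ⊢  Xaa[q1]a (head at position 3)
Step 4: δ(q1, a) = (q1, a, R)  ⊢  Xaaa[q1]□ (head at position 4)
Step 5: δ(q1, □) = (q2, #, R)  ⊢  Xaaa#[q2]□ (head at position 5)
Step 6: δ(q2, □) = (q3, a, L)  ⊢  Xaaa[q3]#a (head at position 4)
Step 7: δ(q3, #) = (q3, #, L)  ⊢  Xaa[q3]a#a (head at position 3)
Head position after 7 steps: 3

Final answer: Position 3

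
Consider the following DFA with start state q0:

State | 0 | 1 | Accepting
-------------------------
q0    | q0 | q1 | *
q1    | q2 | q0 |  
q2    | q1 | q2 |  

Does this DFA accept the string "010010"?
Start in q0.
Read '0': q0 → q0
Read '1': q0 → q1
Read '0': q1 → q2
Read '0': q2 → q1
Read '1': q1 → q0
Read '0': q0 → q0
Final state q0 is accepting, so the string is accepted.

Final answer: Yes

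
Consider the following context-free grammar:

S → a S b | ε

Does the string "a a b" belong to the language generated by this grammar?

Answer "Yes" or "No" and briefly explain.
Every derivation applies S → a S b some number n of times and then S → ε, producing a^n b^n with equally many a's and b's. The string a a b has two a's but only one b, so it cannot be derived.

Final answer: No - no valid derivation exists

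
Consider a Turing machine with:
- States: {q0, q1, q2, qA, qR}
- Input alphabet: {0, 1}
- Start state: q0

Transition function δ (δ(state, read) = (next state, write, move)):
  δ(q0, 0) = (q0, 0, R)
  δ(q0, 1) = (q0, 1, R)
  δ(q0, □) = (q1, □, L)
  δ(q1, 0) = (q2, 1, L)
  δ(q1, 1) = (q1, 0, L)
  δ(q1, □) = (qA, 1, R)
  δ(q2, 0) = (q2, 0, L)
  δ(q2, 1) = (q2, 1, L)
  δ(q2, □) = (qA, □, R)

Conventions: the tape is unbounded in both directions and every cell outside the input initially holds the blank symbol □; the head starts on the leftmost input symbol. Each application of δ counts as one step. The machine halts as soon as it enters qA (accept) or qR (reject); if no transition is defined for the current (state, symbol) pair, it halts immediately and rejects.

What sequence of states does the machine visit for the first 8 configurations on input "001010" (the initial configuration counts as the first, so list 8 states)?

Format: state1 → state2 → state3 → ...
Step 0: [q0]001010 (head at position 0)
Step 1: δ(q0, 0) = (q0, 0, R)  ⊢  0[q0]01010 (head at position 1)
Step 2: δ(q0, 0) = (q0, 0, R)  ⊢  00[q0]1010 (head at position 2)
Step 3: δ(q0, 1) = (q0, 1, R)  ⊢  001[q0]010 (head at position 3)
Step 4: δ(q0, 0) = (q0, 0, R)  ⊢  0010[q0]10 (head at position 4)
Step 5: δ(q0, 1) = (q0, 1, R)  ⊢  00101[q0]0 (head at position 5)
Step 6: δ(q0, 0) = (q0, 0, R)  ⊢  001010[q0]□ (head at position 6)
Step 7: δ(q0, □) = (q1, □, L)  ⊢  00101[q1]0□ (head at position 5)
Reading off the states of these 8 configurations: q0 → q0 → q0 → q0 → q0 → q0 → q0 → q1

Final answer: q0 → q0 → q0 → q0 → q0 → q0 → q0 → q1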